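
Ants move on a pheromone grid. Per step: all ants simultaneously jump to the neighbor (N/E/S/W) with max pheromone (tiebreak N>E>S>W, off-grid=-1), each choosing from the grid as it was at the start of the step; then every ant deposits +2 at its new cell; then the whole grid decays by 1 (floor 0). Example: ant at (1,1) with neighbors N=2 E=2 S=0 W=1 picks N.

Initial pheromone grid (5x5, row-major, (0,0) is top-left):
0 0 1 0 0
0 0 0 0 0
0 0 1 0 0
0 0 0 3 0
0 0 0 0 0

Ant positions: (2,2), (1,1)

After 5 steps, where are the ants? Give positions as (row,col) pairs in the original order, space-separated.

Step 1: ant0:(2,2)->N->(1,2) | ant1:(1,1)->N->(0,1)
  grid max=2 at (3,3)
Step 2: ant0:(1,2)->N->(0,2) | ant1:(0,1)->E->(0,2)
  grid max=3 at (0,2)
Step 3: ant0:(0,2)->E->(0,3) | ant1:(0,2)->E->(0,3)
  grid max=3 at (0,3)
Step 4: ant0:(0,3)->W->(0,2) | ant1:(0,3)->W->(0,2)
  grid max=5 at (0,2)
Step 5: ant0:(0,2)->E->(0,3) | ant1:(0,2)->E->(0,3)
  grid max=5 at (0,3)

(0,3) (0,3)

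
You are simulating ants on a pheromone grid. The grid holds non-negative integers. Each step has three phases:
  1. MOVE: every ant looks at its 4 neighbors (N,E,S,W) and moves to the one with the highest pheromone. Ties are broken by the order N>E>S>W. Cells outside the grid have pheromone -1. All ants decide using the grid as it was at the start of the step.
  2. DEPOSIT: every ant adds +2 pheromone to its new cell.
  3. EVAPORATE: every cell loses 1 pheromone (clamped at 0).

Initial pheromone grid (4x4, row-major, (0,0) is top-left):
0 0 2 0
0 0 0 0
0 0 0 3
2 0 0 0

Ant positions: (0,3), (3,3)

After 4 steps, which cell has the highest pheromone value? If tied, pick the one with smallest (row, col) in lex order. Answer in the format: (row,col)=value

Step 1: ant0:(0,3)->W->(0,2) | ant1:(3,3)->N->(2,3)
  grid max=4 at (2,3)
Step 2: ant0:(0,2)->E->(0,3) | ant1:(2,3)->N->(1,3)
  grid max=3 at (2,3)
Step 3: ant0:(0,3)->W->(0,2) | ant1:(1,3)->S->(2,3)
  grid max=4 at (2,3)
Step 4: ant0:(0,2)->E->(0,3) | ant1:(2,3)->N->(1,3)
  grid max=3 at (2,3)
Final grid:
  0 0 2 1
  0 0 0 1
  0 0 0 3
  0 0 0 0
Max pheromone 3 at (2,3)

Answer: (2,3)=3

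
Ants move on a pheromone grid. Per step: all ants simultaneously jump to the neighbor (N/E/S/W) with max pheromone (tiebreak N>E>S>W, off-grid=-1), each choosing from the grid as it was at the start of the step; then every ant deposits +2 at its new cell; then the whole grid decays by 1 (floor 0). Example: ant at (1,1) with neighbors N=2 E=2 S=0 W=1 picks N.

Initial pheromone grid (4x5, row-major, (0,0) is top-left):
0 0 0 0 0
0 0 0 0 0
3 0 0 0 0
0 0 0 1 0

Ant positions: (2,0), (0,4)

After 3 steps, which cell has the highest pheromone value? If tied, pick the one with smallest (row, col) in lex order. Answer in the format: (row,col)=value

Answer: (2,0)=2

Derivation:
Step 1: ant0:(2,0)->N->(1,0) | ant1:(0,4)->S->(1,4)
  grid max=2 at (2,0)
Step 2: ant0:(1,0)->S->(2,0) | ant1:(1,4)->N->(0,4)
  grid max=3 at (2,0)
Step 3: ant0:(2,0)->N->(1,0) | ant1:(0,4)->S->(1,4)
  grid max=2 at (2,0)
Final grid:
  0 0 0 0 0
  1 0 0 0 1
  2 0 0 0 0
  0 0 0 0 0
Max pheromone 2 at (2,0)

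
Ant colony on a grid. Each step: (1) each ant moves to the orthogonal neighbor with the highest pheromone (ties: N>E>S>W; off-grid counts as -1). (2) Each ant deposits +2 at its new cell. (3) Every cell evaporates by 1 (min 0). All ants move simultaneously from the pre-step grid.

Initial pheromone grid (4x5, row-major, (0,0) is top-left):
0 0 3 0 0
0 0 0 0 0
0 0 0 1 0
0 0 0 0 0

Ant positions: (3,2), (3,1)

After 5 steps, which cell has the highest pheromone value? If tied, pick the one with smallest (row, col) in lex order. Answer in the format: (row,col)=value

Step 1: ant0:(3,2)->N->(2,2) | ant1:(3,1)->N->(2,1)
  grid max=2 at (0,2)
Step 2: ant0:(2,2)->W->(2,1) | ant1:(2,1)->E->(2,2)
  grid max=2 at (2,1)
Step 3: ant0:(2,1)->E->(2,2) | ant1:(2,2)->W->(2,1)
  grid max=3 at (2,1)
Step 4: ant0:(2,2)->W->(2,1) | ant1:(2,1)->E->(2,2)
  grid max=4 at (2,1)
Step 5: ant0:(2,1)->E->(2,2) | ant1:(2,2)->W->(2,1)
  grid max=5 at (2,1)
Final grid:
  0 0 0 0 0
  0 0 0 0 0
  0 5 5 0 0
  0 0 0 0 0
Max pheromone 5 at (2,1)

Answer: (2,1)=5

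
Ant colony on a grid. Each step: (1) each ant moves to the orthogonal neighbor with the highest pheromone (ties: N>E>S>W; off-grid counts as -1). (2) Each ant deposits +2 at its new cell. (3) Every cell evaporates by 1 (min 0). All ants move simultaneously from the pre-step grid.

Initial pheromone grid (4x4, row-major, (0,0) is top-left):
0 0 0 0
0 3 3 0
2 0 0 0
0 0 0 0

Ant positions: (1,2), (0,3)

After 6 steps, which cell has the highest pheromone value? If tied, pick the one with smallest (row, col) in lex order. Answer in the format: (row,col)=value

Answer: (1,2)=9

Derivation:
Step 1: ant0:(1,2)->W->(1,1) | ant1:(0,3)->S->(1,3)
  grid max=4 at (1,1)
Step 2: ant0:(1,1)->E->(1,2) | ant1:(1,3)->W->(1,2)
  grid max=5 at (1,2)
Step 3: ant0:(1,2)->W->(1,1) | ant1:(1,2)->W->(1,1)
  grid max=6 at (1,1)
Step 4: ant0:(1,1)->E->(1,2) | ant1:(1,1)->E->(1,2)
  grid max=7 at (1,2)
Step 5: ant0:(1,2)->W->(1,1) | ant1:(1,2)->W->(1,1)
  grid max=8 at (1,1)
Step 6: ant0:(1,1)->E->(1,2) | ant1:(1,1)->E->(1,2)
  grid max=9 at (1,2)
Final grid:
  0 0 0 0
  0 7 9 0
  0 0 0 0
  0 0 0 0
Max pheromone 9 at (1,2)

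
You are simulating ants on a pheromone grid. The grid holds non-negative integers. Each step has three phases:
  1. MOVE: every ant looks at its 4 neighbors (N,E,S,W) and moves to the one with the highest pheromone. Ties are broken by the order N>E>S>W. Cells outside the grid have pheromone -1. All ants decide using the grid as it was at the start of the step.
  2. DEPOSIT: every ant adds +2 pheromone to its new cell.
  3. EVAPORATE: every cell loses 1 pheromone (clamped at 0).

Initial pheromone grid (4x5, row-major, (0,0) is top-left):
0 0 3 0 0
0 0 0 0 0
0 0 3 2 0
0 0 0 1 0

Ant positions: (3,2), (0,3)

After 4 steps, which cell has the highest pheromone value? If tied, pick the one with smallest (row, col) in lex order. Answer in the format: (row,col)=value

Answer: (0,2)=3

Derivation:
Step 1: ant0:(3,2)->N->(2,2) | ant1:(0,3)->W->(0,2)
  grid max=4 at (0,2)
Step 2: ant0:(2,2)->E->(2,3) | ant1:(0,2)->E->(0,3)
  grid max=3 at (0,2)
Step 3: ant0:(2,3)->W->(2,2) | ant1:(0,3)->W->(0,2)
  grid max=4 at (0,2)
Step 4: ant0:(2,2)->E->(2,3) | ant1:(0,2)->E->(0,3)
  grid max=3 at (0,2)
Final grid:
  0 0 3 1 0
  0 0 0 0 0
  0 0 3 2 0
  0 0 0 0 0
Max pheromone 3 at (0,2)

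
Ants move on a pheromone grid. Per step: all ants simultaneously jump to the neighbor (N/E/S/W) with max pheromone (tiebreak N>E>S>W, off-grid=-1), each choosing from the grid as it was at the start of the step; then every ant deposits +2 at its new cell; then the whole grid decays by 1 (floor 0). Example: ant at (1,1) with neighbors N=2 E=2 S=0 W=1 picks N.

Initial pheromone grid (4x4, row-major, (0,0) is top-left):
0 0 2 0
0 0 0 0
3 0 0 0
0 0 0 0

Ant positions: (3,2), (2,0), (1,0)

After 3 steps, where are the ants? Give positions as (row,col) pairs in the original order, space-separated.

Step 1: ant0:(3,2)->N->(2,2) | ant1:(2,0)->N->(1,0) | ant2:(1,0)->S->(2,0)
  grid max=4 at (2,0)
Step 2: ant0:(2,2)->N->(1,2) | ant1:(1,0)->S->(2,0) | ant2:(2,0)->N->(1,0)
  grid max=5 at (2,0)
Step 3: ant0:(1,2)->N->(0,2) | ant1:(2,0)->N->(1,0) | ant2:(1,0)->S->(2,0)
  grid max=6 at (2,0)

(0,2) (1,0) (2,0)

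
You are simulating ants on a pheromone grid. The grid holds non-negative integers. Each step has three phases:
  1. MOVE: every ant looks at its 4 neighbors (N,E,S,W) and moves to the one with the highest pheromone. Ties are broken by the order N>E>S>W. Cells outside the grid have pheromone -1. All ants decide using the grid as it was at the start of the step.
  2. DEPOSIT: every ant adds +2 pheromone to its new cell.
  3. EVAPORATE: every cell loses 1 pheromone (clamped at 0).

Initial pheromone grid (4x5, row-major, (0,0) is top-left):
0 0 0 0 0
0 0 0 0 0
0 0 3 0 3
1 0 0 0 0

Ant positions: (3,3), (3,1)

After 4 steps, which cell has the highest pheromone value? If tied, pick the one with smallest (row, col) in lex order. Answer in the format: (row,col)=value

Answer: (2,4)=3

Derivation:
Step 1: ant0:(3,3)->N->(2,3) | ant1:(3,1)->W->(3,0)
  grid max=2 at (2,2)
Step 2: ant0:(2,3)->E->(2,4) | ant1:(3,0)->N->(2,0)
  grid max=3 at (2,4)
Step 3: ant0:(2,4)->N->(1,4) | ant1:(2,0)->S->(3,0)
  grid max=2 at (2,4)
Step 4: ant0:(1,4)->S->(2,4) | ant1:(3,0)->N->(2,0)
  grid max=3 at (2,4)
Final grid:
  0 0 0 0 0
  0 0 0 0 0
  1 0 0 0 3
  1 0 0 0 0
Max pheromone 3 at (2,4)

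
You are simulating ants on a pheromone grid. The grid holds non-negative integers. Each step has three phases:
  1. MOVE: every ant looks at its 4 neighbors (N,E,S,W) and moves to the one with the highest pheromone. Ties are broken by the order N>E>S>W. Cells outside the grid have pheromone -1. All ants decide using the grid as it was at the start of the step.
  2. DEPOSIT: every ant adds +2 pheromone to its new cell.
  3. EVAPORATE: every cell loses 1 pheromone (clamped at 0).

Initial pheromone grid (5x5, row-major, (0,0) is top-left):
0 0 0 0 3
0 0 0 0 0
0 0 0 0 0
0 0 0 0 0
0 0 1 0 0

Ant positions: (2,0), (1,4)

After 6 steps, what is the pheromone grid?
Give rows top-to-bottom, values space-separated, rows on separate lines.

After step 1: ants at (1,0),(0,4)
  0 0 0 0 4
  1 0 0 0 0
  0 0 0 0 0
  0 0 0 0 0
  0 0 0 0 0
After step 2: ants at (0,0),(1,4)
  1 0 0 0 3
  0 0 0 0 1
  0 0 0 0 0
  0 0 0 0 0
  0 0 0 0 0
After step 3: ants at (0,1),(0,4)
  0 1 0 0 4
  0 0 0 0 0
  0 0 0 0 0
  0 0 0 0 0
  0 0 0 0 0
After step 4: ants at (0,2),(1,4)
  0 0 1 0 3
  0 0 0 0 1
  0 0 0 0 0
  0 0 0 0 0
  0 0 0 0 0
After step 5: ants at (0,3),(0,4)
  0 0 0 1 4
  0 0 0 0 0
  0 0 0 0 0
  0 0 0 0 0
  0 0 0 0 0
After step 6: ants at (0,4),(0,3)
  0 0 0 2 5
  0 0 0 0 0
  0 0 0 0 0
  0 0 0 0 0
  0 0 0 0 0

0 0 0 2 5
0 0 0 0 0
0 0 0 0 0
0 0 0 0 0
0 0 0 0 0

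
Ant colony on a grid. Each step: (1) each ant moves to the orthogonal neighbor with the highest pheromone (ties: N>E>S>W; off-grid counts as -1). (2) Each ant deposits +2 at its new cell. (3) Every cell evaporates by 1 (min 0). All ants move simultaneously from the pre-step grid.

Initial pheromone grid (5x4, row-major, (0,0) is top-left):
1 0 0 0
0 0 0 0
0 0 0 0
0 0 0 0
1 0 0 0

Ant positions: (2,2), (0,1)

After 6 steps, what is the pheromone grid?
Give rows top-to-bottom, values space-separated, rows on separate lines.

After step 1: ants at (1,2),(0,0)
  2 0 0 0
  0 0 1 0
  0 0 0 0
  0 0 0 0
  0 0 0 0
After step 2: ants at (0,2),(0,1)
  1 1 1 0
  0 0 0 0
  0 0 0 0
  0 0 0 0
  0 0 0 0
After step 3: ants at (0,1),(0,2)
  0 2 2 0
  0 0 0 0
  0 0 0 0
  0 0 0 0
  0 0 0 0
After step 4: ants at (0,2),(0,1)
  0 3 3 0
  0 0 0 0
  0 0 0 0
  0 0 0 0
  0 0 0 0
After step 5: ants at (0,1),(0,2)
  0 4 4 0
  0 0 0 0
  0 0 0 0
  0 0 0 0
  0 0 0 0
After step 6: ants at (0,2),(0,1)
  0 5 5 0
  0 0 0 0
  0 0 0 0
  0 0 0 0
  0 0 0 0

0 5 5 0
0 0 0 0
0 0 0 0
0 0 0 0
0 0 0 0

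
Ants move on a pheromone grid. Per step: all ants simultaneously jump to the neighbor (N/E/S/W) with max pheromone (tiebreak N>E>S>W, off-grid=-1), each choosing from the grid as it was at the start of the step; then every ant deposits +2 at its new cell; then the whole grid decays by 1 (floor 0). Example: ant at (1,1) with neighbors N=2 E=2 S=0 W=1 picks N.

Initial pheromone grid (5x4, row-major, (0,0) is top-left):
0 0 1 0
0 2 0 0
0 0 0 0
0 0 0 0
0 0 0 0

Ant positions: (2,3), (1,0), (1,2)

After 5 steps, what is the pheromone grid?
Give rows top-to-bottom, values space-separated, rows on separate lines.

After step 1: ants at (1,3),(1,1),(1,1)
  0 0 0 0
  0 5 0 1
  0 0 0 0
  0 0 0 0
  0 0 0 0
After step 2: ants at (0,3),(0,1),(0,1)
  0 3 0 1
  0 4 0 0
  0 0 0 0
  0 0 0 0
  0 0 0 0
After step 3: ants at (1,3),(1,1),(1,1)
  0 2 0 0
  0 7 0 1
  0 0 0 0
  0 0 0 0
  0 0 0 0
After step 4: ants at (0,3),(0,1),(0,1)
  0 5 0 1
  0 6 0 0
  0 0 0 0
  0 0 0 0
  0 0 0 0
After step 5: ants at (1,3),(1,1),(1,1)
  0 4 0 0
  0 9 0 1
  0 0 0 0
  0 0 0 0
  0 0 0 0

0 4 0 0
0 9 0 1
0 0 0 0
0 0 0 0
0 0 0 0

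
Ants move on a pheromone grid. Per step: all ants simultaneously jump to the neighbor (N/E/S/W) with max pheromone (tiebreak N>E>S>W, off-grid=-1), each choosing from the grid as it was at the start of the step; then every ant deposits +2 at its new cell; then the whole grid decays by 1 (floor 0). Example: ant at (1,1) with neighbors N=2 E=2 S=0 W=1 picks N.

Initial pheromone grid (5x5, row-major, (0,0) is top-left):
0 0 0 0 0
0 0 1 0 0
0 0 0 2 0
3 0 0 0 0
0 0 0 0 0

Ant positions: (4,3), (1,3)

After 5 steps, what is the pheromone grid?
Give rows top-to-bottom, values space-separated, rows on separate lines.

After step 1: ants at (3,3),(2,3)
  0 0 0 0 0
  0 0 0 0 0
  0 0 0 3 0
  2 0 0 1 0
  0 0 0 0 0
After step 2: ants at (2,3),(3,3)
  0 0 0 0 0
  0 0 0 0 0
  0 0 0 4 0
  1 0 0 2 0
  0 0 0 0 0
After step 3: ants at (3,3),(2,3)
  0 0 0 0 0
  0 0 0 0 0
  0 0 0 5 0
  0 0 0 3 0
  0 0 0 0 0
After step 4: ants at (2,3),(3,3)
  0 0 0 0 0
  0 0 0 0 0
  0 0 0 6 0
  0 0 0 4 0
  0 0 0 0 0
After step 5: ants at (3,3),(2,3)
  0 0 0 0 0
  0 0 0 0 0
  0 0 0 7 0
  0 0 0 5 0
  0 0 0 0 0

0 0 0 0 0
0 0 0 0 0
0 0 0 7 0
0 0 0 5 0
0 0 0 0 0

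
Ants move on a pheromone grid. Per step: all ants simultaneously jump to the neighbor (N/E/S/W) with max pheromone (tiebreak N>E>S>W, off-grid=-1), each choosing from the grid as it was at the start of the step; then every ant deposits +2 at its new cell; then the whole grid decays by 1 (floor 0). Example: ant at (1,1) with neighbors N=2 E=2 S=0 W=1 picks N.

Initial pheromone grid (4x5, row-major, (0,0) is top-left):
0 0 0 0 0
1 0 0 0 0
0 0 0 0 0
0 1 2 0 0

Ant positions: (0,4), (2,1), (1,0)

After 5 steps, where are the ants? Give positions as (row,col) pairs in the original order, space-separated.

Step 1: ant0:(0,4)->S->(1,4) | ant1:(2,1)->S->(3,1) | ant2:(1,0)->N->(0,0)
  grid max=2 at (3,1)
Step 2: ant0:(1,4)->N->(0,4) | ant1:(3,1)->E->(3,2) | ant2:(0,0)->E->(0,1)
  grid max=2 at (3,2)
Step 3: ant0:(0,4)->S->(1,4) | ant1:(3,2)->W->(3,1) | ant2:(0,1)->E->(0,2)
  grid max=2 at (3,1)
Step 4: ant0:(1,4)->N->(0,4) | ant1:(3,1)->E->(3,2) | ant2:(0,2)->E->(0,3)
  grid max=2 at (3,2)
Step 5: ant0:(0,4)->W->(0,3) | ant1:(3,2)->W->(3,1) | ant2:(0,3)->E->(0,4)
  grid max=2 at (0,3)

(0,3) (3,1) (0,4)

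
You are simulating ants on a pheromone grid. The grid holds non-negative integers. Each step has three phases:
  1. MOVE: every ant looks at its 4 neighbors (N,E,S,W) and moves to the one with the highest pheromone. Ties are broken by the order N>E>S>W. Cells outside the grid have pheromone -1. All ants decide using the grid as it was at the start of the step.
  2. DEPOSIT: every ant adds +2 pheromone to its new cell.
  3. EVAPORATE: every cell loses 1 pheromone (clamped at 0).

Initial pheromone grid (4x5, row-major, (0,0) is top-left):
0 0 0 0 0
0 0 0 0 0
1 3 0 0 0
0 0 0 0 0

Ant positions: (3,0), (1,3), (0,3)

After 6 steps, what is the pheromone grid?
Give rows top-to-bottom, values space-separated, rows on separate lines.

After step 1: ants at (2,0),(0,3),(0,4)
  0 0 0 1 1
  0 0 0 0 0
  2 2 0 0 0
  0 0 0 0 0
After step 2: ants at (2,1),(0,4),(0,3)
  0 0 0 2 2
  0 0 0 0 0
  1 3 0 0 0
  0 0 0 0 0
After step 3: ants at (2,0),(0,3),(0,4)
  0 0 0 3 3
  0 0 0 0 0
  2 2 0 0 0
  0 0 0 0 0
After step 4: ants at (2,1),(0,4),(0,3)
  0 0 0 4 4
  0 0 0 0 0
  1 3 0 0 0
  0 0 0 0 0
After step 5: ants at (2,0),(0,3),(0,4)
  0 0 0 5 5
  0 0 0 0 0
  2 2 0 0 0
  0 0 0 0 0
After step 6: ants at (2,1),(0,4),(0,3)
  0 0 0 6 6
  0 0 0 0 0
  1 3 0 0 0
  0 0 0 0 0

0 0 0 6 6
0 0 0 0 0
1 3 0 0 0
0 0 0 0 0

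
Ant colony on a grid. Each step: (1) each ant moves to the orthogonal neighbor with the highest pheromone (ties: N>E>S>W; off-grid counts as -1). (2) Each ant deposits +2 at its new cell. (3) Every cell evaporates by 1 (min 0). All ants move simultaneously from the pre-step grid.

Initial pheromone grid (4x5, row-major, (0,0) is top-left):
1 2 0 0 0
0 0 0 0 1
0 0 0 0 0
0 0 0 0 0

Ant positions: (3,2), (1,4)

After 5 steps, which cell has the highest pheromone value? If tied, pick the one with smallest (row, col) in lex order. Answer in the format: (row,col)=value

Step 1: ant0:(3,2)->N->(2,2) | ant1:(1,4)->N->(0,4)
  grid max=1 at (0,1)
Step 2: ant0:(2,2)->N->(1,2) | ant1:(0,4)->S->(1,4)
  grid max=1 at (1,2)
Step 3: ant0:(1,2)->N->(0,2) | ant1:(1,4)->N->(0,4)
  grid max=1 at (0,2)
Step 4: ant0:(0,2)->E->(0,3) | ant1:(0,4)->S->(1,4)
  grid max=1 at (0,3)
Step 5: ant0:(0,3)->E->(0,4) | ant1:(1,4)->N->(0,4)
  grid max=3 at (0,4)
Final grid:
  0 0 0 0 3
  0 0 0 0 0
  0 0 0 0 0
  0 0 0 0 0
Max pheromone 3 at (0,4)

Answer: (0,4)=3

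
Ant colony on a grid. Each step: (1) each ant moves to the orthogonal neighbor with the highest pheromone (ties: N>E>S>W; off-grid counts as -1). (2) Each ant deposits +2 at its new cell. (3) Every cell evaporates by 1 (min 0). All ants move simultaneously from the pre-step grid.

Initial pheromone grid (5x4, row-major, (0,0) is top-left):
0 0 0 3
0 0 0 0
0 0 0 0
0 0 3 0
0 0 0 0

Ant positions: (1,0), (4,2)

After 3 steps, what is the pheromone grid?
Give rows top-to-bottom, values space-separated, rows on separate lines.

After step 1: ants at (0,0),(3,2)
  1 0 0 2
  0 0 0 0
  0 0 0 0
  0 0 4 0
  0 0 0 0
After step 2: ants at (0,1),(2,2)
  0 1 0 1
  0 0 0 0
  0 0 1 0
  0 0 3 0
  0 0 0 0
After step 3: ants at (0,2),(3,2)
  0 0 1 0
  0 0 0 0
  0 0 0 0
  0 0 4 0
  0 0 0 0

0 0 1 0
0 0 0 0
0 0 0 0
0 0 4 0
0 0 0 0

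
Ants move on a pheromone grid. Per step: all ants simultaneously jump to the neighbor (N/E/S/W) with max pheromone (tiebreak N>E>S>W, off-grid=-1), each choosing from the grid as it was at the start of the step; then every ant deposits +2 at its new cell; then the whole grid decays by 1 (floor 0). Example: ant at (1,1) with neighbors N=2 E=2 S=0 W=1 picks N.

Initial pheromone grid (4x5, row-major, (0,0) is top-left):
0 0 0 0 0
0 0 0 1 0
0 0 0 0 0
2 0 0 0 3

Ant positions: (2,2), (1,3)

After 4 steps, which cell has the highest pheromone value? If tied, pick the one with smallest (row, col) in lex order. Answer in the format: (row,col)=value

Step 1: ant0:(2,2)->N->(1,2) | ant1:(1,3)->N->(0,3)
  grid max=2 at (3,4)
Step 2: ant0:(1,2)->N->(0,2) | ant1:(0,3)->E->(0,4)
  grid max=1 at (0,2)
Step 3: ant0:(0,2)->E->(0,3) | ant1:(0,4)->S->(1,4)
  grid max=1 at (0,3)
Step 4: ant0:(0,3)->E->(0,4) | ant1:(1,4)->N->(0,4)
  grid max=3 at (0,4)
Final grid:
  0 0 0 0 3
  0 0 0 0 0
  0 0 0 0 0
  0 0 0 0 0
Max pheromone 3 at (0,4)

Answer: (0,4)=3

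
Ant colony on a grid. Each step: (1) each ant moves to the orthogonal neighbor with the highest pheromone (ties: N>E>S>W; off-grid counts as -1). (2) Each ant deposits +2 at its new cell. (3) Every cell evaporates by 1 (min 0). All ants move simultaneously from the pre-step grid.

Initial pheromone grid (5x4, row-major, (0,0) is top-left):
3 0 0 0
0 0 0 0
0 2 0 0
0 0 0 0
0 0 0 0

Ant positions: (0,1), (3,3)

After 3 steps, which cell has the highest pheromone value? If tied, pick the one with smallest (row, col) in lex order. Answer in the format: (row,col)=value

Step 1: ant0:(0,1)->W->(0,0) | ant1:(3,3)->N->(2,3)
  grid max=4 at (0,0)
Step 2: ant0:(0,0)->E->(0,1) | ant1:(2,3)->N->(1,3)
  grid max=3 at (0,0)
Step 3: ant0:(0,1)->W->(0,0) | ant1:(1,3)->N->(0,3)
  grid max=4 at (0,0)
Final grid:
  4 0 0 1
  0 0 0 0
  0 0 0 0
  0 0 0 0
  0 0 0 0
Max pheromone 4 at (0,0)

Answer: (0,0)=4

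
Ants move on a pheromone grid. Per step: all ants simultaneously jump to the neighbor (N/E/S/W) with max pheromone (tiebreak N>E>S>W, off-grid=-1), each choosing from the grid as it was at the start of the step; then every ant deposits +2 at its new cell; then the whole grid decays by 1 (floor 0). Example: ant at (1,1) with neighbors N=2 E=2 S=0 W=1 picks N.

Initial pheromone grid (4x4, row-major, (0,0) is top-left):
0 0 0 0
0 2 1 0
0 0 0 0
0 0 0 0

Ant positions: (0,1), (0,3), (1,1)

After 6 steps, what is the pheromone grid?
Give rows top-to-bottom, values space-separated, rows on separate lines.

After step 1: ants at (1,1),(1,3),(1,2)
  0 0 0 0
  0 3 2 1
  0 0 0 0
  0 0 0 0
After step 2: ants at (1,2),(1,2),(1,1)
  0 0 0 0
  0 4 5 0
  0 0 0 0
  0 0 0 0
After step 3: ants at (1,1),(1,1),(1,2)
  0 0 0 0
  0 7 6 0
  0 0 0 0
  0 0 0 0
After step 4: ants at (1,2),(1,2),(1,1)
  0 0 0 0
  0 8 9 0
  0 0 0 0
  0 0 0 0
After step 5: ants at (1,1),(1,1),(1,2)
  0 0 0 0
  0 11 10 0
  0 0 0 0
  0 0 0 0
After step 6: ants at (1,2),(1,2),(1,1)
  0 0 0 0
  0 12 13 0
  0 0 0 0
  0 0 0 0

0 0 0 0
0 12 13 0
0 0 0 0
0 0 0 0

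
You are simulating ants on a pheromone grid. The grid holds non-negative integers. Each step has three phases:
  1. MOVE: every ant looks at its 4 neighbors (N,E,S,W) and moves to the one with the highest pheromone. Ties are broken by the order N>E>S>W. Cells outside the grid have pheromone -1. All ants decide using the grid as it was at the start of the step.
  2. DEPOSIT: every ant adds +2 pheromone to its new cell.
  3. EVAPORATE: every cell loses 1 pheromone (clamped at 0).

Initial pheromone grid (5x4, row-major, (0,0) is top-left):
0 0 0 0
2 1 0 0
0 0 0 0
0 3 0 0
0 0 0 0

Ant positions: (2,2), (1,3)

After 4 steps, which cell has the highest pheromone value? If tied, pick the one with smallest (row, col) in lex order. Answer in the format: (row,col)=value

Answer: (1,3)=3

Derivation:
Step 1: ant0:(2,2)->N->(1,2) | ant1:(1,3)->N->(0,3)
  grid max=2 at (3,1)
Step 2: ant0:(1,2)->N->(0,2) | ant1:(0,3)->S->(1,3)
  grid max=1 at (0,2)
Step 3: ant0:(0,2)->E->(0,3) | ant1:(1,3)->N->(0,3)
  grid max=3 at (0,3)
Step 4: ant0:(0,3)->S->(1,3) | ant1:(0,3)->S->(1,3)
  grid max=3 at (1,3)
Final grid:
  0 0 0 2
  0 0 0 3
  0 0 0 0
  0 0 0 0
  0 0 0 0
Max pheromone 3 at (1,3)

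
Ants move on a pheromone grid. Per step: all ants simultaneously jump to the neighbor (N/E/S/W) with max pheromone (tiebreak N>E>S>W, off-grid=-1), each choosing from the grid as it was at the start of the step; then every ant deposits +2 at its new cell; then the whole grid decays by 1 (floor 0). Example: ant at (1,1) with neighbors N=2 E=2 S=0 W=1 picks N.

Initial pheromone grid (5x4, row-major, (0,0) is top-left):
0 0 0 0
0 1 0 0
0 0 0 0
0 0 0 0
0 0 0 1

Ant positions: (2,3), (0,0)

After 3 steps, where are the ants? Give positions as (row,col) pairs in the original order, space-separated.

Step 1: ant0:(2,3)->N->(1,3) | ant1:(0,0)->E->(0,1)
  grid max=1 at (0,1)
Step 2: ant0:(1,3)->N->(0,3) | ant1:(0,1)->E->(0,2)
  grid max=1 at (0,2)
Step 3: ant0:(0,3)->W->(0,2) | ant1:(0,2)->E->(0,3)
  grid max=2 at (0,2)

(0,2) (0,3)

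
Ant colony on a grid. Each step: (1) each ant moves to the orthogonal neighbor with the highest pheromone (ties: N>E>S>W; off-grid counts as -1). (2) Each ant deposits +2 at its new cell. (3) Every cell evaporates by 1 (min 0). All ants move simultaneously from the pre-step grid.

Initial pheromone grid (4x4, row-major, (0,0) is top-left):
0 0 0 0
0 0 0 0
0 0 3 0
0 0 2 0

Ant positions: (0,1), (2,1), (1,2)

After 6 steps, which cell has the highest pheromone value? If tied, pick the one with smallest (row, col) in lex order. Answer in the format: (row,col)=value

Answer: (2,2)=9

Derivation:
Step 1: ant0:(0,1)->E->(0,2) | ant1:(2,1)->E->(2,2) | ant2:(1,2)->S->(2,2)
  grid max=6 at (2,2)
Step 2: ant0:(0,2)->E->(0,3) | ant1:(2,2)->S->(3,2) | ant2:(2,2)->S->(3,2)
  grid max=5 at (2,2)
Step 3: ant0:(0,3)->S->(1,3) | ant1:(3,2)->N->(2,2) | ant2:(3,2)->N->(2,2)
  grid max=8 at (2,2)
Step 4: ant0:(1,3)->N->(0,3) | ant1:(2,2)->S->(3,2) | ant2:(2,2)->S->(3,2)
  grid max=7 at (2,2)
Step 5: ant0:(0,3)->S->(1,3) | ant1:(3,2)->N->(2,2) | ant2:(3,2)->N->(2,2)
  grid max=10 at (2,2)
Step 6: ant0:(1,3)->N->(0,3) | ant1:(2,2)->S->(3,2) | ant2:(2,2)->S->(3,2)
  grid max=9 at (2,2)
Final grid:
  0 0 0 1
  0 0 0 0
  0 0 9 0
  0 0 8 0
Max pheromone 9 at (2,2)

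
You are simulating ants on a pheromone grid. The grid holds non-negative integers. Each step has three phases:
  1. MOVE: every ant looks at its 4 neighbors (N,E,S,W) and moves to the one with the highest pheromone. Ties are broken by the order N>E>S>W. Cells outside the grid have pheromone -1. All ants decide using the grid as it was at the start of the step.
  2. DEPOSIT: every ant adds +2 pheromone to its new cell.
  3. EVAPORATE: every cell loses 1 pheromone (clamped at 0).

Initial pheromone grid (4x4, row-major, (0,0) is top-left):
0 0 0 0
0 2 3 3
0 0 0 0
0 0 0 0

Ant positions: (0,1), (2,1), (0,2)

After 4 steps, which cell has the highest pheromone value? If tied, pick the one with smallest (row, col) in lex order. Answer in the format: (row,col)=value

Step 1: ant0:(0,1)->S->(1,1) | ant1:(2,1)->N->(1,1) | ant2:(0,2)->S->(1,2)
  grid max=5 at (1,1)
Step 2: ant0:(1,1)->E->(1,2) | ant1:(1,1)->E->(1,2) | ant2:(1,2)->W->(1,1)
  grid max=7 at (1,2)
Step 3: ant0:(1,2)->W->(1,1) | ant1:(1,2)->W->(1,1) | ant2:(1,1)->E->(1,2)
  grid max=9 at (1,1)
Step 4: ant0:(1,1)->E->(1,2) | ant1:(1,1)->E->(1,2) | ant2:(1,2)->W->(1,1)
  grid max=11 at (1,2)
Final grid:
  0 0 0 0
  0 10 11 0
  0 0 0 0
  0 0 0 0
Max pheromone 11 at (1,2)

Answer: (1,2)=11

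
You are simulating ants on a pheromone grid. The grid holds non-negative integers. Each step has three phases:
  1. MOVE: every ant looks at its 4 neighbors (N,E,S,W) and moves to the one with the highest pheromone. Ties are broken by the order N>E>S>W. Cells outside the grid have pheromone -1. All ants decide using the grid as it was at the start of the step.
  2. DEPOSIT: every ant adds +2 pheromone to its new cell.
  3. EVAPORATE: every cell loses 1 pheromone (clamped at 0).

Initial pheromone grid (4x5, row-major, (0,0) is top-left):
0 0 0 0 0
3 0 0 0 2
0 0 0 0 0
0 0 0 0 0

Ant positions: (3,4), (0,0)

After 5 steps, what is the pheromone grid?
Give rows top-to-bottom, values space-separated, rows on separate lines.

After step 1: ants at (2,4),(1,0)
  0 0 0 0 0
  4 0 0 0 1
  0 0 0 0 1
  0 0 0 0 0
After step 2: ants at (1,4),(0,0)
  1 0 0 0 0
  3 0 0 0 2
  0 0 0 0 0
  0 0 0 0 0
After step 3: ants at (0,4),(1,0)
  0 0 0 0 1
  4 0 0 0 1
  0 0 0 0 0
  0 0 0 0 0
After step 4: ants at (1,4),(0,0)
  1 0 0 0 0
  3 0 0 0 2
  0 0 0 0 0
  0 0 0 0 0
After step 5: ants at (0,4),(1,0)
  0 0 0 0 1
  4 0 0 0 1
  0 0 0 0 0
  0 0 0 0 0

0 0 0 0 1
4 0 0 0 1
0 0 0 0 0
0 0 0 0 0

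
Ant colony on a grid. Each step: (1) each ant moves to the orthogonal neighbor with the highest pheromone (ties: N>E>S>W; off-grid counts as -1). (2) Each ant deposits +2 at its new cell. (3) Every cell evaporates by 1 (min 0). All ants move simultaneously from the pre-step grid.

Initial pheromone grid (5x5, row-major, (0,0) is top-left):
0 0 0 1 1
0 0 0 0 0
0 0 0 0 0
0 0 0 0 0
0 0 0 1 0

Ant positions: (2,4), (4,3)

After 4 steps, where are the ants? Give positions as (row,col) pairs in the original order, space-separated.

Step 1: ant0:(2,4)->N->(1,4) | ant1:(4,3)->N->(3,3)
  grid max=1 at (1,4)
Step 2: ant0:(1,4)->N->(0,4) | ant1:(3,3)->N->(2,3)
  grid max=1 at (0,4)
Step 3: ant0:(0,4)->S->(1,4) | ant1:(2,3)->N->(1,3)
  grid max=1 at (1,3)
Step 4: ant0:(1,4)->W->(1,3) | ant1:(1,3)->E->(1,4)
  grid max=2 at (1,3)

(1,3) (1,4)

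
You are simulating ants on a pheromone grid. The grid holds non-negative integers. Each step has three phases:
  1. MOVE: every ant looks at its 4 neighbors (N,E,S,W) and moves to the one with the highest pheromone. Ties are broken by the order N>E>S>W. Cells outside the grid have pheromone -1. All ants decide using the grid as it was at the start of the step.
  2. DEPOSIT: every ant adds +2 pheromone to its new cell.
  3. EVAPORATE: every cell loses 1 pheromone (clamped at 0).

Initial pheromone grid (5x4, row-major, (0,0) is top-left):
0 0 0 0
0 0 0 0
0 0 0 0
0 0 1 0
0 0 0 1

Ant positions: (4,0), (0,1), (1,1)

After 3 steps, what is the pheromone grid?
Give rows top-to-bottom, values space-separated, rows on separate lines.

After step 1: ants at (3,0),(0,2),(0,1)
  0 1 1 0
  0 0 0 0
  0 0 0 0
  1 0 0 0
  0 0 0 0
After step 2: ants at (2,0),(0,1),(0,2)
  0 2 2 0
  0 0 0 0
  1 0 0 0
  0 0 0 0
  0 0 0 0
After step 3: ants at (1,0),(0,2),(0,1)
  0 3 3 0
  1 0 0 0
  0 0 0 0
  0 0 0 0
  0 0 0 0

0 3 3 0
1 0 0 0
0 0 0 0
0 0 0 0
0 0 0 0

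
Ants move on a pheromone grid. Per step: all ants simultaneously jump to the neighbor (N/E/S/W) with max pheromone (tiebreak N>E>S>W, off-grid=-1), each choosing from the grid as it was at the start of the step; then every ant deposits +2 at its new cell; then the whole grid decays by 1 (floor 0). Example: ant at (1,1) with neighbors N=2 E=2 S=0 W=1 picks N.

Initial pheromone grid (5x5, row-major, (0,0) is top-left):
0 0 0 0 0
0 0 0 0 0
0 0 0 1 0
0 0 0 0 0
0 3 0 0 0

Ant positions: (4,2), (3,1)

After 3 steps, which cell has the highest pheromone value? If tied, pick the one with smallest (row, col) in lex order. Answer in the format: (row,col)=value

Answer: (4,1)=8

Derivation:
Step 1: ant0:(4,2)->W->(4,1) | ant1:(3,1)->S->(4,1)
  grid max=6 at (4,1)
Step 2: ant0:(4,1)->N->(3,1) | ant1:(4,1)->N->(3,1)
  grid max=5 at (4,1)
Step 3: ant0:(3,1)->S->(4,1) | ant1:(3,1)->S->(4,1)
  grid max=8 at (4,1)
Final grid:
  0 0 0 0 0
  0 0 0 0 0
  0 0 0 0 0
  0 2 0 0 0
  0 8 0 0 0
Max pheromone 8 at (4,1)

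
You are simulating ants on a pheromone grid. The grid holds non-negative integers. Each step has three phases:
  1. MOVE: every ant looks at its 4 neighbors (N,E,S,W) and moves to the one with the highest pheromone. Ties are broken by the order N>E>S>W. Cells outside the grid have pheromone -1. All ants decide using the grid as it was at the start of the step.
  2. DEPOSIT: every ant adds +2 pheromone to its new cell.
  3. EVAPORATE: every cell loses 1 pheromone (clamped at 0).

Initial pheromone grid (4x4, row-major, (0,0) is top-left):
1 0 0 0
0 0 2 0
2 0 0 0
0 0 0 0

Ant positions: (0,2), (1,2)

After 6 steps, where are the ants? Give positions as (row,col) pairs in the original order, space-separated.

Step 1: ant0:(0,2)->S->(1,2) | ant1:(1,2)->N->(0,2)
  grid max=3 at (1,2)
Step 2: ant0:(1,2)->N->(0,2) | ant1:(0,2)->S->(1,2)
  grid max=4 at (1,2)
Step 3: ant0:(0,2)->S->(1,2) | ant1:(1,2)->N->(0,2)
  grid max=5 at (1,2)
Step 4: ant0:(1,2)->N->(0,2) | ant1:(0,2)->S->(1,2)
  grid max=6 at (1,2)
Step 5: ant0:(0,2)->S->(1,2) | ant1:(1,2)->N->(0,2)
  grid max=7 at (1,2)
Step 6: ant0:(1,2)->N->(0,2) | ant1:(0,2)->S->(1,2)
  grid max=8 at (1,2)

(0,2) (1,2)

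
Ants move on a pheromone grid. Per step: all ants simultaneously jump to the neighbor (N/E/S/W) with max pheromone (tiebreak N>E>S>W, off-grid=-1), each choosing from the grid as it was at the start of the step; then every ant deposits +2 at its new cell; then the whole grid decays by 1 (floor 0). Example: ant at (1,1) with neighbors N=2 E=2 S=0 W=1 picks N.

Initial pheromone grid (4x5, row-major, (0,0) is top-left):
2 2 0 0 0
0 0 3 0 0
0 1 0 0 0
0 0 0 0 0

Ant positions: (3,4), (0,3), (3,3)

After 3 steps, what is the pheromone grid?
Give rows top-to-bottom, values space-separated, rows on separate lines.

After step 1: ants at (2,4),(0,4),(2,3)
  1 1 0 0 1
  0 0 2 0 0
  0 0 0 1 1
  0 0 0 0 0
After step 2: ants at (2,3),(1,4),(2,4)
  0 0 0 0 0
  0 0 1 0 1
  0 0 0 2 2
  0 0 0 0 0
After step 3: ants at (2,4),(2,4),(2,3)
  0 0 0 0 0
  0 0 0 0 0
  0 0 0 3 5
  0 0 0 0 0

0 0 0 0 0
0 0 0 0 0
0 0 0 3 5
0 0 0 0 0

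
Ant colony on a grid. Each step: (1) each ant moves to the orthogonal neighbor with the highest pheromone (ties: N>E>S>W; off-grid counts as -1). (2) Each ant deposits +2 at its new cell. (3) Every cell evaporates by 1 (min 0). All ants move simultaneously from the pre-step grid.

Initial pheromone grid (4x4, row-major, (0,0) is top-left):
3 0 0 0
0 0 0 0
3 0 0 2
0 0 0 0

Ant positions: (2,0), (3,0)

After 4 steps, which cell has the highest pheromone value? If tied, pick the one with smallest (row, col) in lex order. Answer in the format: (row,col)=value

Step 1: ant0:(2,0)->N->(1,0) | ant1:(3,0)->N->(2,0)
  grid max=4 at (2,0)
Step 2: ant0:(1,0)->S->(2,0) | ant1:(2,0)->N->(1,0)
  grid max=5 at (2,0)
Step 3: ant0:(2,0)->N->(1,0) | ant1:(1,0)->S->(2,0)
  grid max=6 at (2,0)
Step 4: ant0:(1,0)->S->(2,0) | ant1:(2,0)->N->(1,0)
  grid max=7 at (2,0)
Final grid:
  0 0 0 0
  4 0 0 0
  7 0 0 0
  0 0 0 0
Max pheromone 7 at (2,0)

Answer: (2,0)=7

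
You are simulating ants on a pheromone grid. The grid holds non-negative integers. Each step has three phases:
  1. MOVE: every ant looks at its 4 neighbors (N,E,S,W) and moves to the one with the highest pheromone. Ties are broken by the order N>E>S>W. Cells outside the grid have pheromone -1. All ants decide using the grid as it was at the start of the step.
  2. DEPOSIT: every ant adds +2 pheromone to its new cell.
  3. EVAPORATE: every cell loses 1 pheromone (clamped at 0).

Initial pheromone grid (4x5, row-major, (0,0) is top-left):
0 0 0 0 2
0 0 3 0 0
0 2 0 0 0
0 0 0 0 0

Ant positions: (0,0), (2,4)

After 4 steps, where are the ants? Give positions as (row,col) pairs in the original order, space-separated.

Step 1: ant0:(0,0)->E->(0,1) | ant1:(2,4)->N->(1,4)
  grid max=2 at (1,2)
Step 2: ant0:(0,1)->E->(0,2) | ant1:(1,4)->N->(0,4)
  grid max=2 at (0,4)
Step 3: ant0:(0,2)->S->(1,2) | ant1:(0,4)->S->(1,4)
  grid max=2 at (1,2)
Step 4: ant0:(1,2)->N->(0,2) | ant1:(1,4)->N->(0,4)
  grid max=2 at (0,4)

(0,2) (0,4)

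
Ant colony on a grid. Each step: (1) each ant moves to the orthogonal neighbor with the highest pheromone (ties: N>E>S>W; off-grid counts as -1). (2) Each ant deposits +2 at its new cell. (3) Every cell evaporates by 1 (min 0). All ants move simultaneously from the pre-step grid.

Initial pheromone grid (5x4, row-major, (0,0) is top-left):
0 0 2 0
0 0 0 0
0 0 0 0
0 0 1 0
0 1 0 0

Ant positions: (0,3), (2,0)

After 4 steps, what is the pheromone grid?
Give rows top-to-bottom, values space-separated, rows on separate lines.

After step 1: ants at (0,2),(1,0)
  0 0 3 0
  1 0 0 0
  0 0 0 0
  0 0 0 0
  0 0 0 0
After step 2: ants at (0,3),(0,0)
  1 0 2 1
  0 0 0 0
  0 0 0 0
  0 0 0 0
  0 0 0 0
After step 3: ants at (0,2),(0,1)
  0 1 3 0
  0 0 0 0
  0 0 0 0
  0 0 0 0
  0 0 0 0
After step 4: ants at (0,1),(0,2)
  0 2 4 0
  0 0 0 0
  0 0 0 0
  0 0 0 0
  0 0 0 0

0 2 4 0
0 0 0 0
0 0 0 0
0 0 0 0
0 0 0 0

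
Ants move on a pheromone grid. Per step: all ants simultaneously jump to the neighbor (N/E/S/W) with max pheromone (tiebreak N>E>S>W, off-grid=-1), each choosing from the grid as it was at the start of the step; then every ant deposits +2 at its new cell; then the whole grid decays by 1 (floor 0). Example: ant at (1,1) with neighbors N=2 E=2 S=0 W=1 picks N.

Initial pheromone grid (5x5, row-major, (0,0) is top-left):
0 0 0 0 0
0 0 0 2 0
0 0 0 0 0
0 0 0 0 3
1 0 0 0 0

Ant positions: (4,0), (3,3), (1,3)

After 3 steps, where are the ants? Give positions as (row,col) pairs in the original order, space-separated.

Step 1: ant0:(4,0)->N->(3,0) | ant1:(3,3)->E->(3,4) | ant2:(1,3)->N->(0,3)
  grid max=4 at (3,4)
Step 2: ant0:(3,0)->N->(2,0) | ant1:(3,4)->N->(2,4) | ant2:(0,3)->S->(1,3)
  grid max=3 at (3,4)
Step 3: ant0:(2,0)->N->(1,0) | ant1:(2,4)->S->(3,4) | ant2:(1,3)->N->(0,3)
  grid max=4 at (3,4)

(1,0) (3,4) (0,3)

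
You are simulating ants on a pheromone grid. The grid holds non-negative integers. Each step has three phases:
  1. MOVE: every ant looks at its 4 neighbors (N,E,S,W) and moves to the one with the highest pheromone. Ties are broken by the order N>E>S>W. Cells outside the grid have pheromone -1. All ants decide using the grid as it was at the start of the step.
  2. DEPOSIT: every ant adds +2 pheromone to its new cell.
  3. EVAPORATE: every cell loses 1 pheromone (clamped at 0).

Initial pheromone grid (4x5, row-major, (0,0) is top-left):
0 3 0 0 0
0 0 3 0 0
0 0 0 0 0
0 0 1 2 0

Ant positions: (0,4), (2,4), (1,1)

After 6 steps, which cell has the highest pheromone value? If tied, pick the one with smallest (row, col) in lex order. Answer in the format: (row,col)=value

Answer: (0,4)=7

Derivation:
Step 1: ant0:(0,4)->S->(1,4) | ant1:(2,4)->N->(1,4) | ant2:(1,1)->N->(0,1)
  grid max=4 at (0,1)
Step 2: ant0:(1,4)->N->(0,4) | ant1:(1,4)->N->(0,4) | ant2:(0,1)->E->(0,2)
  grid max=3 at (0,1)
Step 3: ant0:(0,4)->S->(1,4) | ant1:(0,4)->S->(1,4) | ant2:(0,2)->W->(0,1)
  grid max=5 at (1,4)
Step 4: ant0:(1,4)->N->(0,4) | ant1:(1,4)->N->(0,4) | ant2:(0,1)->E->(0,2)
  grid max=5 at (0,4)
Step 5: ant0:(0,4)->S->(1,4) | ant1:(0,4)->S->(1,4) | ant2:(0,2)->W->(0,1)
  grid max=7 at (1,4)
Step 6: ant0:(1,4)->N->(0,4) | ant1:(1,4)->N->(0,4) | ant2:(0,1)->E->(0,2)
  grid max=7 at (0,4)
Final grid:
  0 3 1 0 7
  0 0 0 0 6
  0 0 0 0 0
  0 0 0 0 0
Max pheromone 7 at (0,4)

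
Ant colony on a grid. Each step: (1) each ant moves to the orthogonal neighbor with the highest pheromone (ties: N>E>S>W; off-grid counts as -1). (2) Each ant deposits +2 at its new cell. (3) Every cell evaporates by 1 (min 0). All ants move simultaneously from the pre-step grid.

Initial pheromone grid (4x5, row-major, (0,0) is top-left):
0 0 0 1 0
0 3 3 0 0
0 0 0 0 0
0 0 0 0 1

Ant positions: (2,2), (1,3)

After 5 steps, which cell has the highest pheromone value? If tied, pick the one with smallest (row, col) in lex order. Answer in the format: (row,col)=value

Answer: (1,2)=10

Derivation:
Step 1: ant0:(2,2)->N->(1,2) | ant1:(1,3)->W->(1,2)
  grid max=6 at (1,2)
Step 2: ant0:(1,2)->W->(1,1) | ant1:(1,2)->W->(1,1)
  grid max=5 at (1,1)
Step 3: ant0:(1,1)->E->(1,2) | ant1:(1,1)->E->(1,2)
  grid max=8 at (1,2)
Step 4: ant0:(1,2)->W->(1,1) | ant1:(1,2)->W->(1,1)
  grid max=7 at (1,1)
Step 5: ant0:(1,1)->E->(1,2) | ant1:(1,1)->E->(1,2)
  grid max=10 at (1,2)
Final grid:
  0 0 0 0 0
  0 6 10 0 0
  0 0 0 0 0
  0 0 0 0 0
Max pheromone 10 at (1,2)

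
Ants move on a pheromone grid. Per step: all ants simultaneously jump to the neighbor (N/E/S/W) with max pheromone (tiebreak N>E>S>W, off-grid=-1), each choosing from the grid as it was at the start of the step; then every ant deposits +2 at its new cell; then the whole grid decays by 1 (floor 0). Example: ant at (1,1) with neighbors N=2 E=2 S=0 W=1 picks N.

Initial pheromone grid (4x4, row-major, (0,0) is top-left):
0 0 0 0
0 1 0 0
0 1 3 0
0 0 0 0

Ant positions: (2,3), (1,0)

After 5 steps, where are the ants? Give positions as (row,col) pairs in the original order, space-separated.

Step 1: ant0:(2,3)->W->(2,2) | ant1:(1,0)->E->(1,1)
  grid max=4 at (2,2)
Step 2: ant0:(2,2)->N->(1,2) | ant1:(1,1)->N->(0,1)
  grid max=3 at (2,2)
Step 3: ant0:(1,2)->S->(2,2) | ant1:(0,1)->S->(1,1)
  grid max=4 at (2,2)
Step 4: ant0:(2,2)->N->(1,2) | ant1:(1,1)->N->(0,1)
  grid max=3 at (2,2)
Step 5: ant0:(1,2)->S->(2,2) | ant1:(0,1)->S->(1,1)
  grid max=4 at (2,2)

(2,2) (1,1)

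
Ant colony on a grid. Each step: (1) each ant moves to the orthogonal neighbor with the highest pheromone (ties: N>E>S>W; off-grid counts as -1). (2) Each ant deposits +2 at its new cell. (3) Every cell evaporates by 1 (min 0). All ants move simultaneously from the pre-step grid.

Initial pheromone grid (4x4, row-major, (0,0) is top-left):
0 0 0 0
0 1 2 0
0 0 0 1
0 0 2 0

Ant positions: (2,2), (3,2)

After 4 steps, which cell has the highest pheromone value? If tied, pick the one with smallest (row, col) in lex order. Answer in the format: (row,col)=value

Step 1: ant0:(2,2)->N->(1,2) | ant1:(3,2)->N->(2,2)
  grid max=3 at (1,2)
Step 2: ant0:(1,2)->S->(2,2) | ant1:(2,2)->N->(1,2)
  grid max=4 at (1,2)
Step 3: ant0:(2,2)->N->(1,2) | ant1:(1,2)->S->(2,2)
  grid max=5 at (1,2)
Step 4: ant0:(1,2)->S->(2,2) | ant1:(2,2)->N->(1,2)
  grid max=6 at (1,2)
Final grid:
  0 0 0 0
  0 0 6 0
  0 0 4 0
  0 0 0 0
Max pheromone 6 at (1,2)

Answer: (1,2)=6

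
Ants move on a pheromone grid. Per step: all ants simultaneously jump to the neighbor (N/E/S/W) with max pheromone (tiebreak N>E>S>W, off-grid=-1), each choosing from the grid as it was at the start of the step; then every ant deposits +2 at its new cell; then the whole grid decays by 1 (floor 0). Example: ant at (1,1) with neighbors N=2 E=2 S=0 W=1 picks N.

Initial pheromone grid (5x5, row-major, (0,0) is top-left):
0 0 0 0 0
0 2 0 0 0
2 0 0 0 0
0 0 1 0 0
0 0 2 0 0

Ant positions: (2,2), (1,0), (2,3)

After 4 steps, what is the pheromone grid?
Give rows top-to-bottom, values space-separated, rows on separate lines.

After step 1: ants at (3,2),(1,1),(1,3)
  0 0 0 0 0
  0 3 0 1 0
  1 0 0 0 0
  0 0 2 0 0
  0 0 1 0 0
After step 2: ants at (4,2),(0,1),(0,3)
  0 1 0 1 0
  0 2 0 0 0
  0 0 0 0 0
  0 0 1 0 0
  0 0 2 0 0
After step 3: ants at (3,2),(1,1),(0,4)
  0 0 0 0 1
  0 3 0 0 0
  0 0 0 0 0
  0 0 2 0 0
  0 0 1 0 0
After step 4: ants at (4,2),(0,1),(1,4)
  0 1 0 0 0
  0 2 0 0 1
  0 0 0 0 0
  0 0 1 0 0
  0 0 2 0 0

0 1 0 0 0
0 2 0 0 1
0 0 0 0 0
0 0 1 0 0
0 0 2 0 0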